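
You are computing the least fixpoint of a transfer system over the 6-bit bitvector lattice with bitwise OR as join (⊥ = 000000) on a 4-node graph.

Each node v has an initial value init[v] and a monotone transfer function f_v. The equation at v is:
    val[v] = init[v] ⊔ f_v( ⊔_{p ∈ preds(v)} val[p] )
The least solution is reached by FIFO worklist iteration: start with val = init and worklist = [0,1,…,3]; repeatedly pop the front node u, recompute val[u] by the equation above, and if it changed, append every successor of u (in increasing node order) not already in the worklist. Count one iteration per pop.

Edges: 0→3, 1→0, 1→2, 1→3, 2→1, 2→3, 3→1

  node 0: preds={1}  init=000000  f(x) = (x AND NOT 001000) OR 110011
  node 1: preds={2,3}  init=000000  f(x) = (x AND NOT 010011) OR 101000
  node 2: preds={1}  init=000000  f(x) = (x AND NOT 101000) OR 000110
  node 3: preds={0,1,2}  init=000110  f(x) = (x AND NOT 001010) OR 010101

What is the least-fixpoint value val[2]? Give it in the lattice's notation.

000110

Trace (7 dequeues):
  [1] u=0 | in 000000 | out 110011 | prev 000000 | push {}
  [2] u=1 | in 000110 | out 101100 | prev 000000 | push {0}
  [3] u=2 | in 101100 | out 000110 | prev 000000 | push {1}
  [4] u=3 | in 111111 | out 110111 | prev 000110 | push {}
  [5] u=0 | in 101100 | out 110111 | prev 110011 | push {3}
  [6] u=1 | in 110111 | out 101100 | ==
  [7] u=3 | in 111111 | out 110111 | ==

Converged values:
  [0] 110111
  [1] 101100
  [2] 000110
  [3] 110111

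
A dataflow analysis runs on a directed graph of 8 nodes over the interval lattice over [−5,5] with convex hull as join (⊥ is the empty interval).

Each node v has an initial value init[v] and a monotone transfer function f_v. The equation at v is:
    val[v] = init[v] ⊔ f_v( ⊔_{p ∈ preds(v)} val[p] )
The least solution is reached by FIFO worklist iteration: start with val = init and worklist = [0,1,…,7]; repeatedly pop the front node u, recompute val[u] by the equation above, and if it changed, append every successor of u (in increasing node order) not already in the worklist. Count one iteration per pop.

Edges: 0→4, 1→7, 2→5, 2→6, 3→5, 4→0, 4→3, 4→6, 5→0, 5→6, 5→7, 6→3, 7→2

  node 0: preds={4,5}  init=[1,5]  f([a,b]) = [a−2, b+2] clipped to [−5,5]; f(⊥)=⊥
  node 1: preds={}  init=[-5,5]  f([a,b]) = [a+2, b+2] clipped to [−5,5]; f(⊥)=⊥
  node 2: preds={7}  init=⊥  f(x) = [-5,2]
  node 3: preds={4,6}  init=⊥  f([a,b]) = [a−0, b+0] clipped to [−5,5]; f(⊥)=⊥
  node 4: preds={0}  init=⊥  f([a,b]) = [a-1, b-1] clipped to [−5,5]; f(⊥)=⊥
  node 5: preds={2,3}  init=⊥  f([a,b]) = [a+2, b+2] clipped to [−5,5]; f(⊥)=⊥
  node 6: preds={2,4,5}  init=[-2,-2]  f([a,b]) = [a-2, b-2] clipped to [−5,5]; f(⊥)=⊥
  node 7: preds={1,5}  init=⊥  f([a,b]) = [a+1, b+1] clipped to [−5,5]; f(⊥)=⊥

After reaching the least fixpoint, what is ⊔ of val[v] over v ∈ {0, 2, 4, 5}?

[-5,5]

Iteration log — 18 steps:
  step 1. node 0  ⊔preds=⊥  new=[1,5]  stable
  step 2. node 1  ⊔preds=⊥  new=[-5,5]  stable
  step 3. node 2  ⊔preds=⊥  new=[-5,2]  old=⊥  +wl: 
  step 4. node 3  ⊔preds=[-2,-2]  new=[-2,-2]  old=⊥  +wl: 
  step 5. node 4  ⊔preds=[1,5]  new=[0,4]  old=⊥  +wl: 0,3
  step 6. node 5  ⊔preds=[-5,2]  new=[-3,4]  old=⊥  +wl: 
  step 7. node 6  ⊔preds=[-5,4]  new=[-5,2]  old=[-2,-2]  +wl: 
  step 8. node 7  ⊔preds=[-5,5]  new=[-4,5]  old=⊥  +wl: 2
  step 9. node 0  ⊔preds=[-3,4]  new=[-5,5]  old=[1,5]  +wl: 4
  step 10. node 3  ⊔preds=[-5,4]  new=[-5,4]  old=[-2,-2]  +wl: 5
  step 11. node 2  ⊔preds=[-4,5]  new=[-5,2]  stable
  step 12. node 4  ⊔preds=[-5,5]  new=[-5,4]  old=[0,4]  +wl: 0,3,6
  step 13. node 5  ⊔preds=[-5,4]  new=[-3,5]  old=[-3,4]  +wl: 7
  step 14. node 0  ⊔preds=[-5,5]  new=[-5,5]  stable
  step 15. node 3  ⊔preds=[-5,4]  new=[-5,4]  stable
  step 16. node 6  ⊔preds=[-5,5]  new=[-5,3]  old=[-5,2]  +wl: 3
  step 17. node 7  ⊔preds=[-5,5]  new=[-4,5]  stable
  step 18. node 3  ⊔preds=[-5,4]  new=[-5,4]  stable

Least fixpoint reached:
  node 0: [-5,5]
  node 1: [-5,5]
  node 2: [-5,2]
  node 3: [-5,4]
  node 4: [-5,4]
  node 5: [-3,5]
  node 6: [-5,3]
  node 7: [-4,5]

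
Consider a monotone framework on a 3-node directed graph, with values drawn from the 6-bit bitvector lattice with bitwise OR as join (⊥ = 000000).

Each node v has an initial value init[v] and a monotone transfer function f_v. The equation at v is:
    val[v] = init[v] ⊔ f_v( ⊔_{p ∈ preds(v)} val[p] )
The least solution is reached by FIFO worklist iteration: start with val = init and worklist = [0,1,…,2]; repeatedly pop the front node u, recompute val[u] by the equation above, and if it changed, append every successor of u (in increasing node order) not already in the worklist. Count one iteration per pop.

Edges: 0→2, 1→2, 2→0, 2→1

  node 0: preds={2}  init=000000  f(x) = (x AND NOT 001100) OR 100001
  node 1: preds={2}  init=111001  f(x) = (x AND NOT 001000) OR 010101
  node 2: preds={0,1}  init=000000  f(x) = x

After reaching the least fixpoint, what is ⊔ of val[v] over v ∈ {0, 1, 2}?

Worklist (6 pops):
  #1 pop 0: in=000000 → 100001 (was 000000); enqueue []
  #2 pop 1: in=000000 → 111101 (was 111001); enqueue []
  #3 pop 2: in=111101 → 111101 (was 000000); enqueue [0,1]
  #4 pop 0: in=111101 → 110001 (was 100001); enqueue [2]
  #5 pop 1: in=111101 → 111101 (no change)
  #6 pop 2: in=111101 → 111101 (no change)

Fixpoint:
  val[0] = 110001
  val[1] = 111101
  val[2] = 111101

111101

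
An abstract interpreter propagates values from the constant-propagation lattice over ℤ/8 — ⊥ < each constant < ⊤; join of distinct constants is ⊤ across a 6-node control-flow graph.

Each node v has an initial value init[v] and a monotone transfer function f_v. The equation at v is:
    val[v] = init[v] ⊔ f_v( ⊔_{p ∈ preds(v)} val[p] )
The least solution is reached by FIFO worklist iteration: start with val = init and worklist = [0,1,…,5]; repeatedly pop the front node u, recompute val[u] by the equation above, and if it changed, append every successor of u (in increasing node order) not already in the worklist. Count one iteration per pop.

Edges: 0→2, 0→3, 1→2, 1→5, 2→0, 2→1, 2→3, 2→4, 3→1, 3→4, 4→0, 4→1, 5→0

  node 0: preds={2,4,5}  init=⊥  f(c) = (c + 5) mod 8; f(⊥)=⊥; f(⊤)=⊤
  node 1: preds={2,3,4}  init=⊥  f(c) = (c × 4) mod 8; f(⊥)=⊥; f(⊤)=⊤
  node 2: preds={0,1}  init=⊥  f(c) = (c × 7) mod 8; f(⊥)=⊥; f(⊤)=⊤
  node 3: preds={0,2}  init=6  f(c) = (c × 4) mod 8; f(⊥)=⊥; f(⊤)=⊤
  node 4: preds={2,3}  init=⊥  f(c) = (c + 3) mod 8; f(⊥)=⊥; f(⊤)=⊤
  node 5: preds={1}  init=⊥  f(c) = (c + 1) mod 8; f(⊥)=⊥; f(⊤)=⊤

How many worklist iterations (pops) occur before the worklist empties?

Worklist (14 pops):
  #1 pop 0: in=⊥ → ⊥ (no change)
  #2 pop 1: in=6 → 0 (was ⊥); enqueue []
  #3 pop 2: in=0 → 0 (was ⊥); enqueue [0,1]
  #4 pop 3: in=0 → ⊤ (was 6); enqueue []
  #5 pop 4: in=⊤ → ⊤ (was ⊥); enqueue []
  #6 pop 5: in=0 → 1 (was ⊥); enqueue []
  #7 pop 0: in=⊤ → ⊤ (was ⊥); enqueue [2,3]
  #8 pop 1: in=⊤ → ⊤ (was 0); enqueue [5]
  #9 pop 2: in=⊤ → ⊤ (was 0); enqueue [0,1,4]
  #10 pop 3: in=⊤ → ⊤ (no change)
  #11 pop 5: in=⊤ → ⊤ (was 1); enqueue []
  #12 pop 0: in=⊤ → ⊤ (no change)
  #13 pop 1: in=⊤ → ⊤ (no change)
  #14 pop 4: in=⊤ → ⊤ (no change)

Fixpoint:
  val[0] = ⊤
  val[1] = ⊤
  val[2] = ⊤
  val[3] = ⊤
  val[4] = ⊤
  val[5] = ⊤

14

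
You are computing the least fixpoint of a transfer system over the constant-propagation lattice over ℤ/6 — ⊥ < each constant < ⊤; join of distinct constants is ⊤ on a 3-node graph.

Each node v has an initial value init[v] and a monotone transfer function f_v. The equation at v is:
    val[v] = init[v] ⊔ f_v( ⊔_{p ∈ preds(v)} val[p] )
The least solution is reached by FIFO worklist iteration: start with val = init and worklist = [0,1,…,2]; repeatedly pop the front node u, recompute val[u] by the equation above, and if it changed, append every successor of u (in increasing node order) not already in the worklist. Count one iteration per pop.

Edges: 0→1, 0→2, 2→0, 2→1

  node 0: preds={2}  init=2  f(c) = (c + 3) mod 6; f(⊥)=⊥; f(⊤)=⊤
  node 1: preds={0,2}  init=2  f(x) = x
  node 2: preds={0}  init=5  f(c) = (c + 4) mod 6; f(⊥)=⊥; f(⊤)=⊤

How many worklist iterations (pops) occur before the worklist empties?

Trace (6 dequeues):
  [1] u=0 | in 5 | out 2 | ==
  [2] u=1 | in ⊤ | out ⊤ | prev 2 | push {}
  [3] u=2 | in 2 | out ⊤ | prev 5 | push {0,1}
  [4] u=0 | in ⊤ | out ⊤ | prev 2 | push {2}
  [5] u=1 | in ⊤ | out ⊤ | ==
  [6] u=2 | in ⊤ | out ⊤ | ==

Converged values:
  [0] ⊤
  [1] ⊤
  [2] ⊤

6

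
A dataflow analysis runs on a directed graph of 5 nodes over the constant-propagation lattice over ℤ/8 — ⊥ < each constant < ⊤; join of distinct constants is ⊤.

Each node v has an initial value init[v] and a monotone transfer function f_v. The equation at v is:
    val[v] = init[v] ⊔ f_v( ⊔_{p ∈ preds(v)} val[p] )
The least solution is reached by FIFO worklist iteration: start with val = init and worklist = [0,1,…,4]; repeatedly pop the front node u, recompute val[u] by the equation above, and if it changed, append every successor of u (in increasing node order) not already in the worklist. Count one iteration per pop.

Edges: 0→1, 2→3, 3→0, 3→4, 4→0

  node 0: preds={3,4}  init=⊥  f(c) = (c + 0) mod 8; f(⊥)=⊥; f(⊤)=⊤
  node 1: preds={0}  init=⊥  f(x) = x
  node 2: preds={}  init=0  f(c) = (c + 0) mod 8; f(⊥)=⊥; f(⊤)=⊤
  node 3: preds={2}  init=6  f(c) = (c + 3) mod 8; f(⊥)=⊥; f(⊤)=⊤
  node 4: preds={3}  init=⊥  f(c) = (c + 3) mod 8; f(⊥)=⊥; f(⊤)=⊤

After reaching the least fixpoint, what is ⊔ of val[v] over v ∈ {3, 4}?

⊤

Worklist (7 pops):
  #1 pop 0: in=6 → 6 (was ⊥); enqueue []
  #2 pop 1: in=6 → 6 (was ⊥); enqueue []
  #3 pop 2: in=⊥ → 0 (no change)
  #4 pop 3: in=0 → ⊤ (was 6); enqueue [0]
  #5 pop 4: in=⊤ → ⊤ (was ⊥); enqueue []
  #6 pop 0: in=⊤ → ⊤ (was 6); enqueue [1]
  #7 pop 1: in=⊤ → ⊤ (was 6); enqueue []

Fixpoint:
  val[0] = ⊤
  val[1] = ⊤
  val[2] = 0
  val[3] = ⊤
  val[4] = ⊤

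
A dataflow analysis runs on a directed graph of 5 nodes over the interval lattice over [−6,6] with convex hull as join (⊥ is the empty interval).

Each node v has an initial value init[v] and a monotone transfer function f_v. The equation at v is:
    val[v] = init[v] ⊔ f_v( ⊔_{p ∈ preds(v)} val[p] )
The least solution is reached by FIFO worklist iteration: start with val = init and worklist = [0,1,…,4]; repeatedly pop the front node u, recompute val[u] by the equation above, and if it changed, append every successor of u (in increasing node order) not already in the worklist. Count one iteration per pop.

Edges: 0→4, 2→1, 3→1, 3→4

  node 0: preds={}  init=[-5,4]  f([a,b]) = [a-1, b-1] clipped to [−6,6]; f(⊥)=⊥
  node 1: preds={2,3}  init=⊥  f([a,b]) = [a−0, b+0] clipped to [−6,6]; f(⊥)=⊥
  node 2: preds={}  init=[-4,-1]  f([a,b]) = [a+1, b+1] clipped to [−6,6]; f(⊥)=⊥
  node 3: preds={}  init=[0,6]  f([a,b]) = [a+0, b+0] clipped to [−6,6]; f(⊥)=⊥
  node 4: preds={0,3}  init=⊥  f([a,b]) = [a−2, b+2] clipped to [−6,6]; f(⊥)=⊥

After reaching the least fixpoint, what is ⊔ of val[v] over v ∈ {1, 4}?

Iteration log — 5 steps:
  step 1. node 0  ⊔preds=⊥  new=[-5,4]  stable
  step 2. node 1  ⊔preds=[-4,6]  new=[-4,6]  old=⊥  +wl: 
  step 3. node 2  ⊔preds=⊥  new=[-4,-1]  stable
  step 4. node 3  ⊔preds=⊥  new=[0,6]  stable
  step 5. node 4  ⊔preds=[-5,6]  new=[-6,6]  old=⊥  +wl: 

Least fixpoint reached:
  node 0: [-5,4]
  node 1: [-4,6]
  node 2: [-4,-1]
  node 3: [0,6]
  node 4: [-6,6]

[-6,6]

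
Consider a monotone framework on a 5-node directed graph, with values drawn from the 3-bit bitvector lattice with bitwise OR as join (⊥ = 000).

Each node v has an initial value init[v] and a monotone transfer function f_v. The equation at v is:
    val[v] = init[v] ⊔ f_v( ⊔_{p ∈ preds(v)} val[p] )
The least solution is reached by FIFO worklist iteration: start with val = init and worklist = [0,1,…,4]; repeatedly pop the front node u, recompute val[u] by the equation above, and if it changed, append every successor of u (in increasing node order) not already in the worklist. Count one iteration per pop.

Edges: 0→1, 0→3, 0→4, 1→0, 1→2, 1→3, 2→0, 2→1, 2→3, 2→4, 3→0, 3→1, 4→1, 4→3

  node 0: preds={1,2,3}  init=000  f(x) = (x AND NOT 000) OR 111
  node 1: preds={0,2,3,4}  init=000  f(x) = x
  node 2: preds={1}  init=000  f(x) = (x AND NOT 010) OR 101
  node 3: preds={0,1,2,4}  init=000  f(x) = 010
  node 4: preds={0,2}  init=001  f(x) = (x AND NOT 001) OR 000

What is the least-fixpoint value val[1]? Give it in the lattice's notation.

111

Trace (8 dequeues):
  [1] u=0 | in 000 | out 111 | prev 000 | push {}
  [2] u=1 | in 111 | out 111 | prev 000 | push {0}
  [3] u=2 | in 111 | out 101 | prev 000 | push {1}
  [4] u=3 | in 111 | out 010 | prev 000 | push {}
  [5] u=4 | in 111 | out 111 | prev 001 | push {3}
  [6] u=0 | in 111 | out 111 | ==
  [7] u=1 | in 111 | out 111 | ==
  [8] u=3 | in 111 | out 010 | ==

Converged values:
  [0] 111
  [1] 111
  [2] 101
  [3] 010
  [4] 111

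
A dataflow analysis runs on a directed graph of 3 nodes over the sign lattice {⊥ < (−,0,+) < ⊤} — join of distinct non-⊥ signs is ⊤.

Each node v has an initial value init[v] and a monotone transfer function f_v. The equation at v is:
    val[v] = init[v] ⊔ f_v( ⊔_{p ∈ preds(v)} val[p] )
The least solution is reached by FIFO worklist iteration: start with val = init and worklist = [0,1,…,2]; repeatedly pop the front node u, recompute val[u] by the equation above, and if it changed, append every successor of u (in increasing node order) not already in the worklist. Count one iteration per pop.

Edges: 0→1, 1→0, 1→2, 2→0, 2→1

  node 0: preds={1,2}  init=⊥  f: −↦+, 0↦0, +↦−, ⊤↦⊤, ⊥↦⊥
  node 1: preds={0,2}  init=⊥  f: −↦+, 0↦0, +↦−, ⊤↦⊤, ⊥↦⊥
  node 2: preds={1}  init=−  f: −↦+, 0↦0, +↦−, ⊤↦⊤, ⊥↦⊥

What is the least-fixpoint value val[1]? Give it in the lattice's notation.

Trace (5 dequeues):
  [1] u=0 | in − | out + | prev ⊥ | push {}
  [2] u=1 | in ⊤ | out ⊤ | prev ⊥ | push {0}
  [3] u=2 | in ⊤ | out ⊤ | prev − | push {1}
  [4] u=0 | in ⊤ | out ⊤ | prev + | push {}
  [5] u=1 | in ⊤ | out ⊤ | ==

Converged values:
  [0] ⊤
  [1] ⊤
  [2] ⊤

⊤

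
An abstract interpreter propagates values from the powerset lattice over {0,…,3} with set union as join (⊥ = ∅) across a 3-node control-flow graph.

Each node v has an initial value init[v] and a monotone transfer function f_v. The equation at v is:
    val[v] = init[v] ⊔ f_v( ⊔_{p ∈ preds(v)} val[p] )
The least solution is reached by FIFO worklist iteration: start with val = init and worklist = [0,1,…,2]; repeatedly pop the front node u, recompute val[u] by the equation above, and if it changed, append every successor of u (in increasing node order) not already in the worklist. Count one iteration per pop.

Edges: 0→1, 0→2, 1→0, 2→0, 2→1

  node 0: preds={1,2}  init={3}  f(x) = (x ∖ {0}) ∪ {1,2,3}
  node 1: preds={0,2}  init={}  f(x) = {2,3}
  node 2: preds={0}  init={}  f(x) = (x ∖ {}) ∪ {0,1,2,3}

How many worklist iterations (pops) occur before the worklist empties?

5

Worklist (5 pops):
  #1 pop 0: in={} → {1,2,3} (was {3}); enqueue []
  #2 pop 1: in={1,2,3} → {2,3} (was {}); enqueue [0]
  #3 pop 2: in={1,2,3} → {0,1,2,3} (was {}); enqueue [1]
  #4 pop 0: in={0,1,2,3} → {1,2,3} (no change)
  #5 pop 1: in={0,1,2,3} → {2,3} (no change)

Fixpoint:
  val[0] = {1,2,3}
  val[1] = {2,3}
  val[2] = {0,1,2,3}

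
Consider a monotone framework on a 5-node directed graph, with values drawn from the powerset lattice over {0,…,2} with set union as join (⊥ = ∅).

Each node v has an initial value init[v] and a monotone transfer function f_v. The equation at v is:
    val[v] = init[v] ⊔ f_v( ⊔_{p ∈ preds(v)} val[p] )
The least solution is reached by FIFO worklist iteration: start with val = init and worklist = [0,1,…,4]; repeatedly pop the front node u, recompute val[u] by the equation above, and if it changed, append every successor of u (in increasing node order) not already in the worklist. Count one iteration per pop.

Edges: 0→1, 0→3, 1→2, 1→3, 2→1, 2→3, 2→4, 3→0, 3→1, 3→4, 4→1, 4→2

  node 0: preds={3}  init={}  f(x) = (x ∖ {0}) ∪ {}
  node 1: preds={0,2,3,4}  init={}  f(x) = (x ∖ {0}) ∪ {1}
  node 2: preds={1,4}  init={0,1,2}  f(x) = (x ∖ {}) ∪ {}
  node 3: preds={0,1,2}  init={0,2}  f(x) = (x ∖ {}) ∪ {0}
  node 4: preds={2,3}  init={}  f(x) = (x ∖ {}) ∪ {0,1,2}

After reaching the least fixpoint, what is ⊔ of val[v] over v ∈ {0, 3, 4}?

{0,1,2}

Iteration log — 9 steps:
  step 1. node 0  ⊔preds={0,2}  new={2}  old={}  +wl: 
  step 2. node 1  ⊔preds={0,1,2}  new={1,2}  old={}  +wl: 
  step 3. node 2  ⊔preds={1,2}  new={0,1,2}  stable
  step 4. node 3  ⊔preds={0,1,2}  new={0,1,2}  old={0,2}  +wl: 0,1
  step 5. node 4  ⊔preds={0,1,2}  new={0,1,2}  old={}  +wl: 2
  step 6. node 0  ⊔preds={0,1,2}  new={1,2}  old={2}  +wl: 3
  step 7. node 1  ⊔preds={0,1,2}  new={1,2}  stable
  step 8. node 2  ⊔preds={0,1,2}  new={0,1,2}  stable
  step 9. node 3  ⊔preds={0,1,2}  new={0,1,2}  stable

Least fixpoint reached:
  node 0: {1,2}
  node 1: {1,2}
  node 2: {0,1,2}
  node 3: {0,1,2}
  node 4: {0,1,2}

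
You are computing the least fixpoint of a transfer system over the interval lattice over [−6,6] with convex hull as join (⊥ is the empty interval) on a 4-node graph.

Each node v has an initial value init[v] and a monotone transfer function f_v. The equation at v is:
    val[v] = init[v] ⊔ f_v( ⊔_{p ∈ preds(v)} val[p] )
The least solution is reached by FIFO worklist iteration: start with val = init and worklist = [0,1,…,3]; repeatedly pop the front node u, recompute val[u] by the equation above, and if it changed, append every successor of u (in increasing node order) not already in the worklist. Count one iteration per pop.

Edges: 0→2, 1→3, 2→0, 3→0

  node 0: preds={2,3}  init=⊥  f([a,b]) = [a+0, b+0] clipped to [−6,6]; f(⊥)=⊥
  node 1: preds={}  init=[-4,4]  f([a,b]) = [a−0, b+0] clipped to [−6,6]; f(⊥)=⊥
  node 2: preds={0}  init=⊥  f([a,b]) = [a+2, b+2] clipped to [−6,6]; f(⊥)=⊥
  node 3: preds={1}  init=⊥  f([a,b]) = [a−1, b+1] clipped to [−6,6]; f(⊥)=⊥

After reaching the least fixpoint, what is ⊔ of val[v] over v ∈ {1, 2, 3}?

Trace (8 dequeues):
  [1] u=0 | in ⊥ | out ⊥ | ==
  [2] u=1 | in ⊥ | out [-4,4] | ==
  [3] u=2 | in ⊥ | out ⊥ | ==
  [4] u=3 | in [-4,4] | out [-5,5] | prev ⊥ | push {0}
  [5] u=0 | in [-5,5] | out [-5,5] | prev ⊥ | push {2}
  [6] u=2 | in [-5,5] | out [-3,6] | prev ⊥ | push {0}
  [7] u=0 | in [-5,6] | out [-5,6] | prev [-5,5] | push {2}
  [8] u=2 | in [-5,6] | out [-3,6] | ==

Converged values:
  [0] [-5,6]
  [1] [-4,4]
  [2] [-3,6]
  [3] [-5,5]

[-5,6]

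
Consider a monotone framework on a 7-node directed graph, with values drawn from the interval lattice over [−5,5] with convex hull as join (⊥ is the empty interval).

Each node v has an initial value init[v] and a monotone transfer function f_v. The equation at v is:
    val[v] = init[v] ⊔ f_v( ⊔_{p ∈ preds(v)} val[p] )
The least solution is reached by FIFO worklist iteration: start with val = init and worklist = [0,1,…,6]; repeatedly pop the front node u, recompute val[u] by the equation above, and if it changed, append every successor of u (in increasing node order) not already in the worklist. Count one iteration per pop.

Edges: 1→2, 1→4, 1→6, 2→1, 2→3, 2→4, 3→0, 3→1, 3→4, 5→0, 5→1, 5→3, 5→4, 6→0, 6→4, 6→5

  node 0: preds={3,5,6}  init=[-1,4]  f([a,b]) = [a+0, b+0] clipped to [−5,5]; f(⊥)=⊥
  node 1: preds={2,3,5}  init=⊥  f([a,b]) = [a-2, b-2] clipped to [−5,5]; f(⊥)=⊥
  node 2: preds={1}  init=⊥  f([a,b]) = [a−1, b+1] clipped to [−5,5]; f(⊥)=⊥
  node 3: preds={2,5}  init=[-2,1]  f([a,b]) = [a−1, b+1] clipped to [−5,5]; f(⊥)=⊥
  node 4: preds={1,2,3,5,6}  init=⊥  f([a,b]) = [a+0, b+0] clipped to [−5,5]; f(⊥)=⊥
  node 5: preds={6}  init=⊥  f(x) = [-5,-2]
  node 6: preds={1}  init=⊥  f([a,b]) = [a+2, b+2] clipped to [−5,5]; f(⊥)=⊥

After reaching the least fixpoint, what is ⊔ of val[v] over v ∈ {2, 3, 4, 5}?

Iteration log — 17 steps:
  step 1. node 0  ⊔preds=[-2,1]  new=[-2,4]  old=[-1,4]  +wl: 
  step 2. node 1  ⊔preds=[-2,1]  new=[-4,-1]  old=⊥  +wl: 
  step 3. node 2  ⊔preds=[-4,-1]  new=[-5,0]  old=⊥  +wl: 1
  step 4. node 3  ⊔preds=[-5,0]  new=[-5,1]  old=[-2,1]  +wl: 0
  step 5. node 4  ⊔preds=[-5,1]  new=[-5,1]  old=⊥  +wl: 
  step 6. node 5  ⊔preds=⊥  new=[-5,-2]  old=⊥  +wl: 3,4
  step 7. node 6  ⊔preds=[-4,-1]  new=[-2,1]  old=⊥  +wl: 5
  step 8. node 1  ⊔preds=[-5,1]  new=[-5,-1]  old=[-4,-1]  +wl: 2,6
  step 9. node 0  ⊔preds=[-5,1]  new=[-5,4]  old=[-2,4]  +wl: 
  step 10. node 3  ⊔preds=[-5,0]  new=[-5,1]  stable
  step 11. node 4  ⊔preds=[-5,1]  new=[-5,1]  stable
  step 12. node 5  ⊔preds=[-2,1]  new=[-5,-2]  stable
  step 13. node 2  ⊔preds=[-5,-1]  new=[-5,0]  stable
  step 14. node 6  ⊔preds=[-5,-1]  new=[-3,1]  old=[-2,1]  +wl: 0,4,5
  step 15. node 0  ⊔preds=[-5,1]  new=[-5,4]  stable
  step 16. node 4  ⊔preds=[-5,1]  new=[-5,1]  stable
  step 17. node 5  ⊔preds=[-3,1]  new=[-5,-2]  stable

Least fixpoint reached:
  node 0: [-5,4]
  node 1: [-5,-1]
  node 2: [-5,0]
  node 3: [-5,1]
  node 4: [-5,1]
  node 5: [-5,-2]
  node 6: [-3,1]

[-5,1]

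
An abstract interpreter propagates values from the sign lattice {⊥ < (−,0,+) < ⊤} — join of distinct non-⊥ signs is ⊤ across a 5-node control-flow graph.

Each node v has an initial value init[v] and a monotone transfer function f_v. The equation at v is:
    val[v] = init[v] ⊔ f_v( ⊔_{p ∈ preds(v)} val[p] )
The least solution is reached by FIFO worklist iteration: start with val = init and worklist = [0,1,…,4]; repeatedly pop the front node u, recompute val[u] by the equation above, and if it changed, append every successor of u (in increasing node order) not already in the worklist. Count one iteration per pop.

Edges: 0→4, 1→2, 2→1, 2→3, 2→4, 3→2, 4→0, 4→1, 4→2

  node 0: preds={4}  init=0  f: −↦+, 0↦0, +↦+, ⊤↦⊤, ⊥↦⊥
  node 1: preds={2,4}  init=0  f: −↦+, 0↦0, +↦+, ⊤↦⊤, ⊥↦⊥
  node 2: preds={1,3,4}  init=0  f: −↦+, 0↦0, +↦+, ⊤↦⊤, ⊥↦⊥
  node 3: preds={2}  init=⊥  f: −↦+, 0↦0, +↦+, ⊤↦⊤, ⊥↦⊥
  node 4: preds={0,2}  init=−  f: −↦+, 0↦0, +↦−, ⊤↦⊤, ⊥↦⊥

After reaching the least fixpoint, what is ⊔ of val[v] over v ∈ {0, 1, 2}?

Trace (8 dequeues):
  [1] u=0 | in − | out ⊤ | prev 0 | push {}
  [2] u=1 | in ⊤ | out ⊤ | prev 0 | push {}
  [3] u=2 | in ⊤ | out ⊤ | prev 0 | push {1}
  [4] u=3 | in ⊤ | out ⊤ | prev ⊥ | push {2}
  [5] u=4 | in ⊤ | out ⊤ | prev − | push {0}
  [6] u=1 | in ⊤ | out ⊤ | ==
  [7] u=2 | in ⊤ | out ⊤ | ==
  [8] u=0 | in ⊤ | out ⊤ | ==

Converged values:
  [0] ⊤
  [1] ⊤
  [2] ⊤
  [3] ⊤
  [4] ⊤

⊤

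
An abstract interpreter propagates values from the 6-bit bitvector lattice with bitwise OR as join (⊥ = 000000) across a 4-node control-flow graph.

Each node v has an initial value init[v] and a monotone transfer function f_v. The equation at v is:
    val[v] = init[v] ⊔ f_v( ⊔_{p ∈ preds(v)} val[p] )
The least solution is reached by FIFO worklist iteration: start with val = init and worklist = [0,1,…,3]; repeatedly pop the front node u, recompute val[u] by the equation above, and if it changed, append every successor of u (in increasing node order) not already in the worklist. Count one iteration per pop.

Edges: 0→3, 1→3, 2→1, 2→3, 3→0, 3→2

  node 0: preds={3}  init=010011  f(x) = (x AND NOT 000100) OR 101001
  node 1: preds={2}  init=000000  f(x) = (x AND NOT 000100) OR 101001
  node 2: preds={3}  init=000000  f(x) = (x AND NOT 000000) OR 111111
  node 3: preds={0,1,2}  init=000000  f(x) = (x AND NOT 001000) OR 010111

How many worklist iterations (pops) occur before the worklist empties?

Iteration log — 8 steps:
  step 1. node 0  ⊔preds=000000  new=111011  old=010011  +wl: 
  step 2. node 1  ⊔preds=000000  new=101001  old=000000  +wl: 
  step 3. node 2  ⊔preds=000000  new=111111  old=000000  +wl: 1
  step 4. node 3  ⊔preds=111111  new=110111  old=000000  +wl: 0,2
  step 5. node 1  ⊔preds=111111  new=111011  old=101001  +wl: 3
  step 6. node 0  ⊔preds=110111  new=111011  stable
  step 7. node 2  ⊔preds=110111  new=111111  stable
  step 8. node 3  ⊔preds=111111  new=110111  stable

Least fixpoint reached:
  node 0: 111011
  node 1: 111011
  node 2: 111111
  node 3: 110111

8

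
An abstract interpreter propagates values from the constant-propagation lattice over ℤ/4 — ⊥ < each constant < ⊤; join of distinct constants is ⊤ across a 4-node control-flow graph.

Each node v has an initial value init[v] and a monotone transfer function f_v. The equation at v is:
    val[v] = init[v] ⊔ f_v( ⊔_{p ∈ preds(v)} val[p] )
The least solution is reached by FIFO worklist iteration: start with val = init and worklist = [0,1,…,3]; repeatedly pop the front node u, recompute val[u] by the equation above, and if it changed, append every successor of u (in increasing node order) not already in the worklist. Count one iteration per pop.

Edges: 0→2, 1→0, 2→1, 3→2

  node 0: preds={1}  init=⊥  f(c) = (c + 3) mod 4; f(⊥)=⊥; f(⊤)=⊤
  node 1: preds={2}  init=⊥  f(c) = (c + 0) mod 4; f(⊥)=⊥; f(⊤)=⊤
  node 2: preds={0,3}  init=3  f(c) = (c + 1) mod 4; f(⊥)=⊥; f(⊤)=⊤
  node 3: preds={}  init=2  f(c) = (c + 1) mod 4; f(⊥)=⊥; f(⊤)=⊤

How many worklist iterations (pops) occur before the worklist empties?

Worklist (6 pops):
  #1 pop 0: in=⊥ → ⊥ (no change)
  #2 pop 1: in=3 → 3 (was ⊥); enqueue [0]
  #3 pop 2: in=2 → 3 (no change)
  #4 pop 3: in=⊥ → 2 (no change)
  #5 pop 0: in=3 → 2 (was ⊥); enqueue [2]
  #6 pop 2: in=2 → 3 (no change)

Fixpoint:
  val[0] = 2
  val[1] = 3
  val[2] = 3
  val[3] = 2

6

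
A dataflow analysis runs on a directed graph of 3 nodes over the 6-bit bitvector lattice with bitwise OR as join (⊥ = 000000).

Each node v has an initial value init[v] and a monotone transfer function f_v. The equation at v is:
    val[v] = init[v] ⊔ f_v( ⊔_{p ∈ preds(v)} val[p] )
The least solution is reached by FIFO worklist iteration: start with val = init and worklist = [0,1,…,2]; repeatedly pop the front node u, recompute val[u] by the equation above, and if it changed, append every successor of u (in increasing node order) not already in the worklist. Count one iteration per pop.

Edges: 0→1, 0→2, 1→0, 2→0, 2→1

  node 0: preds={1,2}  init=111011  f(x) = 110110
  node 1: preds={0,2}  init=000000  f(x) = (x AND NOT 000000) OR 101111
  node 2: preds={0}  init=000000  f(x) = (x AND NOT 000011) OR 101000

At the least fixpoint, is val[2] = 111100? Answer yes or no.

Iteration log — 5 steps:
  step 1. node 0  ⊔preds=000000  new=111111  old=111011  +wl: 
  step 2. node 1  ⊔preds=111111  new=111111  old=000000  +wl: 0
  step 3. node 2  ⊔preds=111111  new=111100  old=000000  +wl: 1
  step 4. node 0  ⊔preds=111111  new=111111  stable
  step 5. node 1  ⊔preds=111111  new=111111  stable

Least fixpoint reached:
  node 0: 111111
  node 1: 111111
  node 2: 111100

yes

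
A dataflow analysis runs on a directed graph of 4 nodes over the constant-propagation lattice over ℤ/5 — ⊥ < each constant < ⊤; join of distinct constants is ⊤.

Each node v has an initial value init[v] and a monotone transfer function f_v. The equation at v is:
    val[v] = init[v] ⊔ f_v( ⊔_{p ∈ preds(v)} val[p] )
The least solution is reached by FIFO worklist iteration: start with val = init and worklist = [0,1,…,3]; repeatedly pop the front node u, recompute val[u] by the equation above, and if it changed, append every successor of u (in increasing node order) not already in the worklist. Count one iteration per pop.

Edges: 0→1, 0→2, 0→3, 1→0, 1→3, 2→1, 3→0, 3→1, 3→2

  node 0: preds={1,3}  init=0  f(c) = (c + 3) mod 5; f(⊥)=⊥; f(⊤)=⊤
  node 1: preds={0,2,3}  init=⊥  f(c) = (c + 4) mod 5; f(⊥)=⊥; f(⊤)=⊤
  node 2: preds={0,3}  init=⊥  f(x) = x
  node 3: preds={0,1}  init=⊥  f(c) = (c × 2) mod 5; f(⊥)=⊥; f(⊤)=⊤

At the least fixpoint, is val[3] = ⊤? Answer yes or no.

yes

Trace (10 dequeues):
  [1] u=0 | in ⊥ | out 0 | ==
  [2] u=1 | in 0 | out 4 | prev ⊥ | push {0}
  [3] u=2 | in 0 | out 0 | prev ⊥ | push {1}
  [4] u=3 | in ⊤ | out ⊤ | prev ⊥ | push {2}
  [5] u=0 | in ⊤ | out ⊤ | prev 0 | push {3}
  [6] u=1 | in ⊤ | out ⊤ | prev 4 | push {0}
  [7] u=2 | in ⊤ | out ⊤ | prev 0 | push {1}
  [8] u=3 | in ⊤ | out ⊤ | ==
  [9] u=0 | in ⊤ | out ⊤ | ==
  [10] u=1 | in ⊤ | out ⊤ | ==

Converged values:
  [0] ⊤
  [1] ⊤
  [2] ⊤
  [3] ⊤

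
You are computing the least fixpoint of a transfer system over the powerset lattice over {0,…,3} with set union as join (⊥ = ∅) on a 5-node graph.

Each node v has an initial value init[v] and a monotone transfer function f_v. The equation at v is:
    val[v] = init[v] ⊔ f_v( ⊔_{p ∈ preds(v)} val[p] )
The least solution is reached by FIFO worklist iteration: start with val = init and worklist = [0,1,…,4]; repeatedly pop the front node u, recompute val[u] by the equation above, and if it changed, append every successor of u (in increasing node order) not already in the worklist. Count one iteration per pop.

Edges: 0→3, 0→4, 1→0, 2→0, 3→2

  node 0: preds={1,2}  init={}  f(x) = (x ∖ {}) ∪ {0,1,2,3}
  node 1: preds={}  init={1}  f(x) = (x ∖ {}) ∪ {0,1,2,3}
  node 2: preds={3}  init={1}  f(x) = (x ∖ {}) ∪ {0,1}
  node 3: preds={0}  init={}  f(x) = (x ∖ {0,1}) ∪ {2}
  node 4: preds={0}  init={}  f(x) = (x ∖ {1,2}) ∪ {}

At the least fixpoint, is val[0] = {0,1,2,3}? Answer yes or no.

yes

Iteration log — 8 steps:
  step 1. node 0  ⊔preds={1}  new={0,1,2,3}  old={}  +wl: 
  step 2. node 1  ⊔preds={}  new={0,1,2,3}  old={1}  +wl: 0
  step 3. node 2  ⊔preds={}  new={0,1}  old={1}  +wl: 
  step 4. node 3  ⊔preds={0,1,2,3}  new={2,3}  old={}  +wl: 2
  step 5. node 4  ⊔preds={0,1,2,3}  new={0,3}  old={}  +wl: 
  step 6. node 0  ⊔preds={0,1,2,3}  new={0,1,2,3}  stable
  step 7. node 2  ⊔preds={2,3}  new={0,1,2,3}  old={0,1}  +wl: 0
  step 8. node 0  ⊔preds={0,1,2,3}  new={0,1,2,3}  stable

Least fixpoint reached:
  node 0: {0,1,2,3}
  node 1: {0,1,2,3}
  node 2: {0,1,2,3}
  node 3: {2,3}
  node 4: {0,3}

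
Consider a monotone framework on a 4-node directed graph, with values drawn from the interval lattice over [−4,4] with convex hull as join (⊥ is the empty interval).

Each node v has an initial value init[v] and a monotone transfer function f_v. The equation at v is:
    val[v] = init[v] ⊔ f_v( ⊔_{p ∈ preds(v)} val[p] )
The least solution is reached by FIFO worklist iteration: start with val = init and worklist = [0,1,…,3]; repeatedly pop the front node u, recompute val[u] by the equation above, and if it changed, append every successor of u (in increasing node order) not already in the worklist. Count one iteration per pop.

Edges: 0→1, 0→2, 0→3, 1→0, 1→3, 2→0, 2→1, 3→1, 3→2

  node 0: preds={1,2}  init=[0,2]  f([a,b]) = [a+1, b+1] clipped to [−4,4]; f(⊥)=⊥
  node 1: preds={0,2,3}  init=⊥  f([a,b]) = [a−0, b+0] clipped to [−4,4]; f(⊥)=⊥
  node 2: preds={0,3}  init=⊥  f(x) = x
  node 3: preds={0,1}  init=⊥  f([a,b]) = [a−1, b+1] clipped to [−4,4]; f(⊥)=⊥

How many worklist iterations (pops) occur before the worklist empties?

24

Worklist (24 pops):
  #1 pop 0: in=⊥ → [0,2] (no change)
  #2 pop 1: in=[0,2] → [0,2] (was ⊥); enqueue [0]
  #3 pop 2: in=[0,2] → [0,2] (was ⊥); enqueue [1]
  #4 pop 3: in=[0,2] → [-1,3] (was ⊥); enqueue [2]
  #5 pop 0: in=[0,2] → [0,3] (was [0,2]); enqueue [3]
  #6 pop 1: in=[-1,3] → [-1,3] (was [0,2]); enqueue [0]
  #7 pop 2: in=[-1,3] → [-1,3] (was [0,2]); enqueue [1]
  #8 pop 3: in=[-1,3] → [-2,4] (was [-1,3]); enqueue [2]
  #9 pop 0: in=[-1,3] → [0,4] (was [0,3]); enqueue [3]
  #10 pop 1: in=[-2,4] → [-2,4] (was [-1,3]); enqueue [0]
  #11 pop 2: in=[-2,4] → [-2,4] (was [-1,3]); enqueue [1]
  #12 pop 3: in=[-2,4] → [-3,4] (was [-2,4]); enqueue [2]
  #13 pop 0: in=[-2,4] → [-1,4] (was [0,4]); enqueue [3]
  #14 pop 1: in=[-3,4] → [-3,4] (was [-2,4]); enqueue [0]
  #15 pop 2: in=[-3,4] → [-3,4] (was [-2,4]); enqueue [1]
  #16 pop 3: in=[-3,4] → [-4,4] (was [-3,4]); enqueue [2]
  #17 pop 0: in=[-3,4] → [-2,4] (was [-1,4]); enqueue [3]
  #18 pop 1: in=[-4,4] → [-4,4] (was [-3,4]); enqueue [0]
  #19 pop 2: in=[-4,4] → [-4,4] (was [-3,4]); enqueue [1]
  #20 pop 3: in=[-4,4] → [-4,4] (no change)
  #21 pop 0: in=[-4,4] → [-3,4] (was [-2,4]); enqueue [2,3]
  #22 pop 1: in=[-4,4] → [-4,4] (no change)
  #23 pop 2: in=[-4,4] → [-4,4] (no change)
  #24 pop 3: in=[-4,4] → [-4,4] (no change)

Fixpoint:
  val[0] = [-3,4]
  val[1] = [-4,4]
  val[2] = [-4,4]
  val[3] = [-4,4]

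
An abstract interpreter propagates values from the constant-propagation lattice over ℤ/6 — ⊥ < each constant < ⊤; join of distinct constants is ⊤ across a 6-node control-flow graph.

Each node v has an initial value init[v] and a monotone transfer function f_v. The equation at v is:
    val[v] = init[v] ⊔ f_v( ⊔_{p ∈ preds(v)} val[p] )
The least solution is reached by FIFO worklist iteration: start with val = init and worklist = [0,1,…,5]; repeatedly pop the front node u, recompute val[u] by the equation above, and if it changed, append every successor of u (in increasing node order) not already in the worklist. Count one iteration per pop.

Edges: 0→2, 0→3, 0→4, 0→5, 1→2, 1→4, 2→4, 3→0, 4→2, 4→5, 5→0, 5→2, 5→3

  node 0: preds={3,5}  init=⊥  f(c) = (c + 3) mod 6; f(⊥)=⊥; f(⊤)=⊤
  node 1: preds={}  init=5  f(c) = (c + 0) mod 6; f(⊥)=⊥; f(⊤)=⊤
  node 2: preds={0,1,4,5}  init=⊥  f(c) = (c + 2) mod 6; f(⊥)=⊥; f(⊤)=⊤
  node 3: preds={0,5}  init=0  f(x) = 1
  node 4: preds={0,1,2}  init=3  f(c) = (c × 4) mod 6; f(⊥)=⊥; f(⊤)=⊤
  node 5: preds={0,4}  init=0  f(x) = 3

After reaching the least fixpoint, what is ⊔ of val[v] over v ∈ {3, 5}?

Iteration log — 11 steps:
  step 1. node 0  ⊔preds=0  new=3  old=⊥  +wl: 
  step 2. node 1  ⊔preds=⊥  new=5  stable
  step 3. node 2  ⊔preds=⊤  new=⊤  old=⊥  +wl: 
  step 4. node 3  ⊔preds=⊤  new=⊤  old=0  +wl: 0
  step 5. node 4  ⊔preds=⊤  new=⊤  old=3  +wl: 2
  step 6. node 5  ⊔preds=⊤  new=⊤  old=0  +wl: 3
  step 7. node 0  ⊔preds=⊤  new=⊤  old=3  +wl: 4,5
  step 8. node 2  ⊔preds=⊤  new=⊤  stable
  step 9. node 3  ⊔preds=⊤  new=⊤  stable
  step 10. node 4  ⊔preds=⊤  new=⊤  stable
  step 11. node 5  ⊔preds=⊤  new=⊤  stable

Least fixpoint reached:
  node 0: ⊤
  node 1: 5
  node 2: ⊤
  node 3: ⊤
  node 4: ⊤
  node 5: ⊤

⊤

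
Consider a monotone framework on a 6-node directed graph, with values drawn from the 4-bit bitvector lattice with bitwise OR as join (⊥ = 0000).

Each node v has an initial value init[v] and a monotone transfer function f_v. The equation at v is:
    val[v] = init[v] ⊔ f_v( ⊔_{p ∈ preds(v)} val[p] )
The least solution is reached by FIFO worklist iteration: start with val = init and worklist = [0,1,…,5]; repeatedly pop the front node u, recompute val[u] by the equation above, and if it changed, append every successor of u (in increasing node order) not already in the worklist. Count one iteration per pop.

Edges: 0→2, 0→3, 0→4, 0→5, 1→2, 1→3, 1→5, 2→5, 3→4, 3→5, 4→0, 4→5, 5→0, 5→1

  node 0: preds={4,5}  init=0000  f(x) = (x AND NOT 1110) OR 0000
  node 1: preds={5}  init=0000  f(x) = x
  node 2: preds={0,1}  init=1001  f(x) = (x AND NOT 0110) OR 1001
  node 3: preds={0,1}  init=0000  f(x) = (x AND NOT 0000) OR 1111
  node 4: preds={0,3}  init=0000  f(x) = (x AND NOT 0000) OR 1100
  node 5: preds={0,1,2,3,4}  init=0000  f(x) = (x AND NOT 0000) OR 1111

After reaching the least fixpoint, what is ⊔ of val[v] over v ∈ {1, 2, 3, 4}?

1111

Worklist (12 pops):
  #1 pop 0: in=0000 → 0000 (no change)
  #2 pop 1: in=0000 → 0000 (no change)
  #3 pop 2: in=0000 → 1001 (no change)
  #4 pop 3: in=0000 → 1111 (was 0000); enqueue []
  #5 pop 4: in=1111 → 1111 (was 0000); enqueue [0]
  #6 pop 5: in=1111 → 1111 (was 0000); enqueue [1]
  #7 pop 0: in=1111 → 0001 (was 0000); enqueue [2,3,4,5]
  #8 pop 1: in=1111 → 1111 (was 0000); enqueue []
  #9 pop 2: in=1111 → 1001 (no change)
  #10 pop 3: in=1111 → 1111 (no change)
  #11 pop 4: in=1111 → 1111 (no change)
  #12 pop 5: in=1111 → 1111 (no change)

Fixpoint:
  val[0] = 0001
  val[1] = 1111
  val[2] = 1001
  val[3] = 1111
  val[4] = 1111
  val[5] = 1111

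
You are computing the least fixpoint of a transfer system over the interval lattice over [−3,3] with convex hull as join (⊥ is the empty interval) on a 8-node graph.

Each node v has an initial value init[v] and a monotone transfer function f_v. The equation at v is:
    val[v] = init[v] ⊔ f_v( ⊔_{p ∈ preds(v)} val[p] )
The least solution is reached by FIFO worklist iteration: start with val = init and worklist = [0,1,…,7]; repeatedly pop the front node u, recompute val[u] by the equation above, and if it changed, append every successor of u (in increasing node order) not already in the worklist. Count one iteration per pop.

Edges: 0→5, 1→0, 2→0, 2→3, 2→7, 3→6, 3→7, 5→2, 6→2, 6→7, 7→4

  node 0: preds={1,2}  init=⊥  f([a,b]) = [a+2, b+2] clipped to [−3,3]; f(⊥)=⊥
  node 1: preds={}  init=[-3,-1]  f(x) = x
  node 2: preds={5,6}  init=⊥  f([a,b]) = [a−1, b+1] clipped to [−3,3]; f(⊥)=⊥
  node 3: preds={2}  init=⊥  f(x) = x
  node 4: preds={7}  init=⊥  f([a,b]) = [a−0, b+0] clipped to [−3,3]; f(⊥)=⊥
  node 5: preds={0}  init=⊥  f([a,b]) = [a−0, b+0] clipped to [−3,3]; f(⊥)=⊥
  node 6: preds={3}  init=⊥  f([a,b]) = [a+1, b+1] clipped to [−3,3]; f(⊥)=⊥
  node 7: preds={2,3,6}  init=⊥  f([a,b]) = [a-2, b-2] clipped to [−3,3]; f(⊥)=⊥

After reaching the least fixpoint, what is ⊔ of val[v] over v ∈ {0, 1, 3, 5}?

Iteration log — 22 steps:
  step 1. node 0  ⊔preds=[-3,-1]  new=[-1,1]  old=⊥  +wl: 
  step 2. node 1  ⊔preds=⊥  new=[-3,-1]  stable
  step 3. node 2  ⊔preds=⊥  new=⊥  stable
  step 4. node 3  ⊔preds=⊥  new=⊥  stable
  step 5. node 4  ⊔preds=⊥  new=⊥  stable
  step 6. node 5  ⊔preds=[-1,1]  new=[-1,1]  old=⊥  +wl: 2
  step 7. node 6  ⊔preds=⊥  new=⊥  stable
  step 8. node 7  ⊔preds=⊥  new=⊥  stable
  step 9. node 2  ⊔preds=[-1,1]  new=[-2,2]  old=⊥  +wl: 0,3,7
  step 10. node 0  ⊔preds=[-3,2]  new=[-1,3]  old=[-1,1]  +wl: 5
  step 11. node 3  ⊔preds=[-2,2]  new=[-2,2]  old=⊥  +wl: 6
  step 12. node 7  ⊔preds=[-2,2]  new=[-3,0]  old=⊥  +wl: 4
  step 13. node 5  ⊔preds=[-1,3]  new=[-1,3]  old=[-1,1]  +wl: 2
  step 14. node 6  ⊔preds=[-2,2]  new=[-1,3]  old=⊥  +wl: 7
  step 15. node 4  ⊔preds=[-3,0]  new=[-3,0]  old=⊥  +wl: 
  step 16. node 2  ⊔preds=[-1,3]  new=[-2,3]  old=[-2,2]  +wl: 0,3
  step 17. node 7  ⊔preds=[-2,3]  new=[-3,1]  old=[-3,0]  +wl: 4
  step 18. node 0  ⊔preds=[-3,3]  new=[-1,3]  stable
  step 19. node 3  ⊔preds=[-2,3]  new=[-2,3]  old=[-2,2]  +wl: 6,7
  step 20. node 4  ⊔preds=[-3,1]  new=[-3,1]  old=[-3,0]  +wl: 
  step 21. node 6  ⊔preds=[-2,3]  new=[-1,3]  stable
  step 22. node 7  ⊔preds=[-2,3]  new=[-3,1]  stable

Least fixpoint reached:
  node 0: [-1,3]
  node 1: [-3,-1]
  node 2: [-2,3]
  node 3: [-2,3]
  node 4: [-3,1]
  node 5: [-1,3]
  node 6: [-1,3]
  node 7: [-3,1]

[-3,3]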